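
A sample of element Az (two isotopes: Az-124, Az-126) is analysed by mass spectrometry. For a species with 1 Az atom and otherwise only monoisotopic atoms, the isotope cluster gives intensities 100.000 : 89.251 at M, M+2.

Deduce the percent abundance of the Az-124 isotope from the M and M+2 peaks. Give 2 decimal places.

Let p = fractional abundance of Az-124. I(M+2)/I(M) = [C(1,1)·p^0·(1−p)] / p^1 = 1·(1−p)/p = 89.251/100.000 = 0.8925
(1−p)/p = 0.8925/1 = 0.8925  ⇒  p = 1/(1 + 0.8925) = 0.5284
Az-124: 52.84%, Az-126: 47.16%.

52.84%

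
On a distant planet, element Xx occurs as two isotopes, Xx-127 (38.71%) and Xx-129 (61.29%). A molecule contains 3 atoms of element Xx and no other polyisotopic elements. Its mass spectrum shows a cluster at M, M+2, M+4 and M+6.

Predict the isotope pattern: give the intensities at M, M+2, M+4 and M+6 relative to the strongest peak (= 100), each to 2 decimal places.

13.30 : 63.16 : 100.00 : 52.78

Each Xx atom is independently Xx-127 (p = 0.3871) or Xx-129 (q = 0.6129); the cluster is the binomial expansion (p + q)^3.
P(M) = 0.3871^3 = 0.058006
P(M+2) = 3 × 0.3871^2 × 0.6129^1 = 0.275523
P(M+4) = 3 × 0.3871^1 × 0.6129^2 = 0.436238
P(M+6) = 0.6129^3 = 0.230234
The M+4 peak is largest (0.436238); scaling to 100 gives 13.30 : 63.16 : 100.00 : 52.78.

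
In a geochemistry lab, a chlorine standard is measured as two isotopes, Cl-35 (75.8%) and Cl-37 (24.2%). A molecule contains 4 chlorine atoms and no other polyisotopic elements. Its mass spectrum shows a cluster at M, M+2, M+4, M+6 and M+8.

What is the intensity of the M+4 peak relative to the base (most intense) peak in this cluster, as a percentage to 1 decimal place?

47.9%

Binomial terms of (0.758 + 0.242)^4: M 0.3301, M+2 0.4216, M+4 0.2019, M+6 0.0430, M+8 0.0034 → M+2 is the base peak.
P(M+2) = C(4,1) × 0.758^3 × 0.242^1 = 4 × 0.43551951 × 0.2420 = 0.421583 (base)
P(M+4) = C(4,2) × 0.758^2 × 0.242^2 = 6 × 0.574564 × 0.058564 = 0.201893
Relative intensity = 0.201893 / 0.421583 × 100 = 47.9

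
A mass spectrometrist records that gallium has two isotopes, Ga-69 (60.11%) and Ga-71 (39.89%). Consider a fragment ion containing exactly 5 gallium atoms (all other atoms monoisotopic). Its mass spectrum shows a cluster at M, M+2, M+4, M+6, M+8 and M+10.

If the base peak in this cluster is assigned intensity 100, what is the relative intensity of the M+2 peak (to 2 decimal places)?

Term probabilities: M 0.0785, M+2 0.2604, M+4 0.3456, M+6 0.2293, M+8 0.0761, M+10 0.0101. Base peak = M+4.
P(M+4) = C(5,2) × 0.6011^3 × 0.3989^2 = 10 × 0.21719018 × 0.15912121 = 0.345596 (base)
P(M+2) = C(5,1) × 0.6011^4 × 0.3989^1 = 5 × 0.13055302 × 0.3989 = 0.260388
Relative intensity = 0.260388 / 0.345596 × 100 = 75.34

75.34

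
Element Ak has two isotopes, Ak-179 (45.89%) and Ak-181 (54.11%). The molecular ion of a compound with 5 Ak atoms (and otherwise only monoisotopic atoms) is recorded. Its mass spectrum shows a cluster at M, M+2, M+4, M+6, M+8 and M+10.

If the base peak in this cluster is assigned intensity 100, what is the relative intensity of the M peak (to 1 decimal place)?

6.1

Term probabilities: M 0.0204, M+2 0.1200, M+4 0.2829, M+6 0.3336, M+8 0.1967, M+10 0.0464. Base peak = M+6.
P(M+6) = C(5,3) × 0.4589^2 × 0.5411^3 = 10 × 0.21058921 × 0.15842824 = 0.333633 (base)
P(M) = C(5,0) × 0.4589^5 × 0.5411^0 = 1 × 0.02035121 × 1.0000 = 0.020351
Relative intensity = 0.020351 / 0.333633 × 100 = 6.1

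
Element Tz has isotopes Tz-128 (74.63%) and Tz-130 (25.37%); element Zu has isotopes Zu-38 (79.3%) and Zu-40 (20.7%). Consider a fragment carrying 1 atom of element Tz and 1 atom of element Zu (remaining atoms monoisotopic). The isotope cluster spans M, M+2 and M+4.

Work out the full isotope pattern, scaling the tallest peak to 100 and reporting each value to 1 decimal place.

Element Tz pattern (n=1): 0.7463 : 0.2537
Element Zu pattern (n=1): 0.7930 : 0.2070
Convolve the two distributions (both contribute in 2-u steps):
  M: 0.7463×0.7930 = 0.591816
  M+2: 0.7463×0.2070 + 0.2537×0.7930 = 0.355668
  M+4: 0.2537×0.2070 = 0.052516
Scale to base peak (0.591816) = 100: 100.0 : 60.1 : 8.9

100.0 : 60.1 : 8.9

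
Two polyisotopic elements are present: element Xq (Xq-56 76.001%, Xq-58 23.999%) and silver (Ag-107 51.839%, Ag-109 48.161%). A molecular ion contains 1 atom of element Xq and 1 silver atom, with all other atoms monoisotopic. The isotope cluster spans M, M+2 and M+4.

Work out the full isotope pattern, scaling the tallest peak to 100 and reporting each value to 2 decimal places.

80.33 : 100.00 : 23.57

Element Xq pattern (n=1): 0.76001 : 0.23999
Silver pattern (n=1): 0.51839 : 0.48161
Convolve the two distributions (both contribute in 2-u steps):
  M: 0.76001×0.51839 = 0.393982
  M+2: 0.76001×0.48161 + 0.23999×0.51839 = 0.490437
  M+4: 0.23999×0.48161 = 0.115582
Scale to base peak (0.490437) = 100: 80.33 : 100.00 : 23.57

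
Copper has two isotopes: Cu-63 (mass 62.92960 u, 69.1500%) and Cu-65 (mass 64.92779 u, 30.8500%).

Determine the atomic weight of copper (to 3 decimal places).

63.546 u

Average mass = Σ (abundance × isotope mass) = 0.691500 × 62.92960 + 0.308500 × 64.92779
= 43.515818 + 20.030223 = 63.546041 u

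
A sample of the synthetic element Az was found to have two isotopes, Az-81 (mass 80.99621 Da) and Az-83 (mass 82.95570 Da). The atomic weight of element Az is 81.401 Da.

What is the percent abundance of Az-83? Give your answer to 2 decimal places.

20.66%

Writing the weighted mean with unknown fraction x of Az-81:
80.99621·x + 82.95570·(1 − x) = 81.401
(80.99621 − 82.95570)·x = 81.401 − 82.95570
x = -1.55470 / -1.95949 = 0.79342 → 79.34% Az-81, 20.66% Az-83.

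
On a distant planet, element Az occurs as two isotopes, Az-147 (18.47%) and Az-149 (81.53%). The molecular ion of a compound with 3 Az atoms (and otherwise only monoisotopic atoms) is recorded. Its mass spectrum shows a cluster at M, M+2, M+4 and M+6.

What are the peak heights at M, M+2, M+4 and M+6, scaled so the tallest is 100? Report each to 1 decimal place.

The 3 Az atoms are independent, so intensities follow the terms of (0.1847 + 0.8153)^3.
P(M) = 0.1847^3 = 0.006301
P(M+2) = 3 × 0.1847^2 × 0.8153^1 = 0.083440
P(M+4) = 3 × 0.1847^1 × 0.8153^2 = 0.368318
P(M+6) = 0.8153^3 = 0.541941
The M+6 peak is largest (0.541941); scaling to 100 gives 1.2 : 15.4 : 68.0 : 100.0.

1.2 : 15.4 : 68.0 : 100.0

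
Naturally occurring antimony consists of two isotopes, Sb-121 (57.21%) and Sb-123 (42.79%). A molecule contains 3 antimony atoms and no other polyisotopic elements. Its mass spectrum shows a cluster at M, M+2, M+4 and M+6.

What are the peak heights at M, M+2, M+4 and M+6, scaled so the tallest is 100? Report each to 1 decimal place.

44.6 : 100.0 : 74.8 : 18.6

Each Sb atom is independently Sb-121 (p = 0.5721) or Sb-123 (q = 0.4279); the cluster is the binomial expansion (p + q)^3.
P(M) = 0.5721^3 = 0.187247
P(M+2) = 3 × 0.5721^2 × 0.4279^1 = 0.420153
P(M+4) = 3 × 0.5721^1 × 0.4279^2 = 0.314252
P(M+6) = 0.4279^3 = 0.078348
The M+2 peak is largest (0.420153); scaling to 100 gives 44.6 : 100.0 : 74.8 : 18.6.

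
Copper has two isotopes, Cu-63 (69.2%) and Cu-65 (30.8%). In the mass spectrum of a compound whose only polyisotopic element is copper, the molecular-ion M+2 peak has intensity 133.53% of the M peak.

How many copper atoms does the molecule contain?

3

For n independent Cu atoms, I(M+2)/I(M) = n · (abundance Cu-65) / (abundance Cu-63) = n · 0.308/0.692.
n = 1.3353 × 0.692/0.308 = 3.00 ≈ 3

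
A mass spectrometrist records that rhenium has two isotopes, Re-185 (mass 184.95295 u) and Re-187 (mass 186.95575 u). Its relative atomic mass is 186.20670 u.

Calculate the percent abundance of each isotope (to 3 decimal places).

Re-185: 37.400%, Re-187: 62.600%

Writing the weighted mean with unknown fraction x of Re-185:
184.95295·x + 186.95575·(1 − x) = 186.20670
(184.95295 − 186.95575)·x = 186.20670 − 186.95575
x = -0.74905 / -2.00280 = 0.37400 → 37.400% Re-185, 62.600% Re-187.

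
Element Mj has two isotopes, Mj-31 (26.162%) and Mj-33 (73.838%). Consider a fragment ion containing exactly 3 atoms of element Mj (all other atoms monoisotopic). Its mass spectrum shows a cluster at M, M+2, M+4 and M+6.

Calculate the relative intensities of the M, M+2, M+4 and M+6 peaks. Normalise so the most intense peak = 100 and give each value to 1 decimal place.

Each Mj atom is independently Mj-31 (p = 0.26162) or Mj-33 (q = 0.73838); the cluster is the binomial expansion (p + q)^3.
P(M) = 0.26162^3 = 0.017907
P(M+2) = 3 × 0.26162^2 × 0.73838^1 = 0.151615
P(M+4) = 3 × 0.26162^1 × 0.73838^2 = 0.427910
P(M+6) = 0.73838^3 = 0.402568
The M+4 peak is largest (0.427910); scaling to 100 gives 4.2 : 35.4 : 100.0 : 94.1.

4.2 : 35.4 : 100.0 : 94.1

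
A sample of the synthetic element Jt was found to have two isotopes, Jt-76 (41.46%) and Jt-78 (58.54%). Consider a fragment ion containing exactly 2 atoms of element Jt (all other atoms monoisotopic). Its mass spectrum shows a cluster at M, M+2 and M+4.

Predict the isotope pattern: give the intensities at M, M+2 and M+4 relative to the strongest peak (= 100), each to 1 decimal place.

Each Jt atom is independently Jt-76 (p = 0.4146) or Jt-78 (q = 0.5854); the cluster is the binomial expansion (p + q)^2.
P(M) = 0.4146^2 = 0.171893
P(M+2) = 2 × 0.4146^1 × 0.5854^1 = 0.485414
P(M+4) = 0.5854^2 = 0.342693
The M+2 peak is largest (0.485414); scaling to 100 gives 35.4 : 100.0 : 70.6.

35.4 : 100.0 : 70.6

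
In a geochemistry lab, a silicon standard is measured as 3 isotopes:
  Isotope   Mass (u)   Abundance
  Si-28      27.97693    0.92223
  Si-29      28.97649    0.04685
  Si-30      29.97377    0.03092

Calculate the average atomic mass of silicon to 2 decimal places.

Weight each isotope mass by its fractional abundance: 0.92223 × 27.97693 + 0.04685 × 28.97649 + 0.03092 × 29.97377
= 25.801164 + 1.357549 + 0.926789 = 28.085502 u

28.09 u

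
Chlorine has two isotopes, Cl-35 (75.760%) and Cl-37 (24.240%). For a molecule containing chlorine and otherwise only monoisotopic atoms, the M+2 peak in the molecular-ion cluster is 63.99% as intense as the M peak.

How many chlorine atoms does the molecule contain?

For n independent Cl atoms, I(M+2)/I(M) = n · (abundance Cl-37) / (abundance Cl-35) = n · 0.24240/0.75760.
n = 0.6399 × 0.75760/0.24240 = 2.00 ≈ 2

2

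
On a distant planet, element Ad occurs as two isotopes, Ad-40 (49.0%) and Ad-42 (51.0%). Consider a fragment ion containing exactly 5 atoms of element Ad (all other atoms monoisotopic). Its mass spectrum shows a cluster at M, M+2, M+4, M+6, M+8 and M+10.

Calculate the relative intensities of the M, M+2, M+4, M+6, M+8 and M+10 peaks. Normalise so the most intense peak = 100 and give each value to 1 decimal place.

Each Ad atom is independently Ad-40 (p = 0.490) or Ad-42 (q = 0.510); the cluster is the binomial expansion (p + q)^5.
P(M) = 0.490^5 = 0.028248
P(M+2) = 5 × 0.490^4 × 0.510^1 = 0.147002
P(M+4) = 10 × 0.490^3 × 0.510^2 = 0.306005
P(M+6) = 10 × 0.490^2 × 0.510^3 = 0.318495
P(M+8) = 5 × 0.490^1 × 0.510^4 = 0.165747
P(M+10) = 0.510^5 = 0.034503
The M+6 peak is largest (0.318495); scaling to 100 gives 8.9 : 46.2 : 96.1 : 100.0 : 52.0 : 10.8.

8.9 : 46.2 : 96.1 : 100.0 : 52.0 : 10.8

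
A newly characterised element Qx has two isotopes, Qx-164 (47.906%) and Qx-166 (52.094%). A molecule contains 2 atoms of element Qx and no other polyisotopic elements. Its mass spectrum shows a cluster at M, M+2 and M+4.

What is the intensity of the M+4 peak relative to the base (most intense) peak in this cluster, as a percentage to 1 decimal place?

Binomial terms of (0.47906 + 0.52094)^2: M 0.2295, M+2 0.4991, M+4 0.2714 → M+2 is the base peak.
P(M+2) = C(2,1) × 0.47906^1 × 0.52094^1 = 2 × 0.47906 × 0.52094 = 0.499123 (base)
P(M+4) = C(2,2) × 0.47906^0 × 0.52094^2 = 1 × 1.0000 × 0.27137848 = 0.271378
Relative intensity = 0.271378 / 0.499123 × 100 = 54.4

54.4%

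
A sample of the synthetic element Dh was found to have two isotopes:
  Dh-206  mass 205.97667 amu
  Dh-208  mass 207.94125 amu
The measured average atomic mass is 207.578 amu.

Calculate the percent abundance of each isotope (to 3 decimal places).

With x = fraction of Dh-206 (so Dh-208 is 1 − x):
205.97667·x + 207.94125·(1 − x) = 207.578
(205.97667 − 207.94125)·x = 207.578 − 207.94125
x = -0.36325 / -1.96458 = 0.18490 → 18.490% Dh-206, 81.510% Dh-208.

Dh-206: 18.490%, Dh-208: 81.510%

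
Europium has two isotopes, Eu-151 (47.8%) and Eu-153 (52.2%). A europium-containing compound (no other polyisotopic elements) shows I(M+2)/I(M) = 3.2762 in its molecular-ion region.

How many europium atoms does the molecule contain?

For n independent Eu atoms, I(M+2)/I(M) = n · (abundance Eu-153) / (abundance Eu-151) = n · 0.522/0.478.
n = 3.2762 × 0.478/0.522 = 3.00 ≈ 3

3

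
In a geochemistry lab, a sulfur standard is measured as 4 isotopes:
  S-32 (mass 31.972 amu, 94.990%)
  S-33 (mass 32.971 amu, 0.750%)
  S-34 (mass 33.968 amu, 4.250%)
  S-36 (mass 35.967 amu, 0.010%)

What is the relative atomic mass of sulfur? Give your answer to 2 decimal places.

32.06 amu

Ar = Σ fᵢ·mᵢ = 0.94990 × 31.972 + 0.00750 × 32.971 + 0.04250 × 33.968 + 0.00010 × 35.967
= 30.3702 + 0.2473 + 1.4436 + 0.0036 = 32.0647 amu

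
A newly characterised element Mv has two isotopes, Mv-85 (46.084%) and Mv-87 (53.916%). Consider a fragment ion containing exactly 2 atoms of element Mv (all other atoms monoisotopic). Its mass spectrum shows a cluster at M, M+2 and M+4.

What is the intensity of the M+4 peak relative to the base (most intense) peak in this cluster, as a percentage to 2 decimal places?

Term probabilities: M 0.2124, M+2 0.4969, M+4 0.2907. Base peak = M+2.
P(M+2) = C(2,1) × 0.46084^1 × 0.53916^1 = 2 × 0.46084 × 0.53916 = 0.496933 (base)
P(M+4) = C(2,2) × 0.46084^0 × 0.53916^2 = 1 × 1.0000 × 0.29069351 = 0.290694
Relative intensity = 0.290694 / 0.496933 × 100 = 58.50

58.50%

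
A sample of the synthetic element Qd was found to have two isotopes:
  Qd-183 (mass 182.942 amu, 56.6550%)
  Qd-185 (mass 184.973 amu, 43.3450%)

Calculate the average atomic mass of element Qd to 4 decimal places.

Ar = Σ fᵢ·mᵢ = 0.566550 × 182.942 + 0.433450 × 184.973
= 103.64579 + 80.17655 = 183.82234 amu

183.8223 amu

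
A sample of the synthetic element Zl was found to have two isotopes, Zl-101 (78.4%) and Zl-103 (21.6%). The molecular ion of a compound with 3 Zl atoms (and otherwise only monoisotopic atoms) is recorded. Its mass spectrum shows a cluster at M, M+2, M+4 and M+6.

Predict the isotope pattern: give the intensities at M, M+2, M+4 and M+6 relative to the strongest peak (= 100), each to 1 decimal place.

The 3 Zl atoms are independent, so intensities follow the terms of (0.784 + 0.216)^3.
P(M) = 0.784^3 = 0.481890
P(M+2) = 3 × 0.784^2 × 0.216^1 = 0.398297
P(M+4) = 3 × 0.784^1 × 0.216^2 = 0.109735
P(M+6) = 0.216^3 = 0.010078
The M peak is largest (0.481890); scaling to 100 gives 100.0 : 82.7 : 22.8 : 2.1.

100.0 : 82.7 : 22.8 : 2.1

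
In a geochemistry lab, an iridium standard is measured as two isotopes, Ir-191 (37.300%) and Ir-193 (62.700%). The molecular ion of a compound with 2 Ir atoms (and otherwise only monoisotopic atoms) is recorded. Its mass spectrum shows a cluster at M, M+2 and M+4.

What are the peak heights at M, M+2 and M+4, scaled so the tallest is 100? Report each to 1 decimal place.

29.7 : 100.0 : 84.0

Each Ir atom is independently Ir-191 (p = 0.37300) or Ir-193 (q = 0.62700); the cluster is the binomial expansion (p + q)^2.
P(M) = 0.37300^2 = 0.139129
P(M+2) = 2 × 0.37300^1 × 0.62700^1 = 0.467742
P(M+4) = 0.62700^2 = 0.393129
The M+2 peak is largest (0.467742); scaling to 100 gives 29.7 : 100.0 : 84.0.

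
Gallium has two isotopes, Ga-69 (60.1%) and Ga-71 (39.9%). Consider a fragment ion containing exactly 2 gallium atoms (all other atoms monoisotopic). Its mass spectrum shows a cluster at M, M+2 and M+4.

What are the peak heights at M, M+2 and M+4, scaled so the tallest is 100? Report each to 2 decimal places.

75.31 : 100.00 : 33.19

Each Ga atom is independently Ga-69 (p = 0.601) or Ga-71 (q = 0.399); the cluster is the binomial expansion (p + q)^2.
P(M) = 0.601^2 = 0.361201
P(M+2) = 2 × 0.601^1 × 0.399^1 = 0.479598
P(M+4) = 0.399^2 = 0.159201
The M+2 peak is largest (0.479598); scaling to 100 gives 75.31 : 100.00 : 33.19.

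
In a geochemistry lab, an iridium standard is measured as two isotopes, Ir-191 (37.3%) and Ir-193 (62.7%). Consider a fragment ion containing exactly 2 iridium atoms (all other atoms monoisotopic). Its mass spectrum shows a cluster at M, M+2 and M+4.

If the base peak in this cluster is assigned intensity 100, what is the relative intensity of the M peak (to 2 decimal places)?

Binomial terms of (0.373 + 0.627)^2: M 0.1391, M+2 0.4677, M+4 0.3931 → M+2 is the base peak.
P(M+2) = C(2,1) × 0.373^1 × 0.627^1 = 2 × 0.3730 × 0.6270 = 0.467742 (base)
P(M) = C(2,0) × 0.373^2 × 0.627^0 = 1 × 0.139129 × 1.0000 = 0.139129
Relative intensity = 0.139129 / 0.467742 × 100 = 29.74

29.74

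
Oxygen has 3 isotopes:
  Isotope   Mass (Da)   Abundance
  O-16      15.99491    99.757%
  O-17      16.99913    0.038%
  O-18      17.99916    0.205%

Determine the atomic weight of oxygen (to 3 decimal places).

15.999 Da

The abundance-weighted mean is 0.99757 × 15.99491 + 0.00038 × 16.99913 + 0.00205 × 17.99916
= 15.956042 + 0.006460 + 0.036898 = 15.999400 Da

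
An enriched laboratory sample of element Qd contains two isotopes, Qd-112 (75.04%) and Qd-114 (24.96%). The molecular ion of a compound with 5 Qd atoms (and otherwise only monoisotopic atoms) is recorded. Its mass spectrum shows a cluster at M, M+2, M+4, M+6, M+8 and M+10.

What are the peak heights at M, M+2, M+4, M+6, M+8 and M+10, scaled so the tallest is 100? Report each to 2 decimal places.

The 5 Qd atoms are independent, so intensities follow the terms of (0.7504 + 0.2496)^5.
P(M) = 0.7504^5 = 0.237938
P(M+2) = 5 × 0.7504^4 × 0.2496^1 = 0.395718
P(M+4) = 10 × 0.7504^3 × 0.2496^2 = 0.263250
P(M+6) = 10 × 0.7504^2 × 0.2496^3 = 0.087563
P(M+8) = 5 × 0.7504^1 × 0.2496^4 = 0.014563
P(M+10) = 0.2496^5 = 0.000969
The M+2 peak is largest (0.395718); scaling to 100 gives 60.13 : 100.00 : 66.52 : 22.13 : 3.68 : 0.24.

60.13 : 100.00 : 66.52 : 22.13 : 3.68 : 0.24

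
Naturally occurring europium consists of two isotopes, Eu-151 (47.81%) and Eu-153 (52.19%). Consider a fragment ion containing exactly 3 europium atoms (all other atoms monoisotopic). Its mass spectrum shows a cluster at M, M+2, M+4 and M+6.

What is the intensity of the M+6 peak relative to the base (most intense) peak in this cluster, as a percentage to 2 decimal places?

36.39%

Term probabilities: M 0.1093, M+2 0.3579, M+4 0.3907, M+6 0.1422. Base peak = M+4.
P(M+4) = C(3,2) × 0.4781^1 × 0.5219^2 = 3 × 0.4781 × 0.27237961 = 0.390674 (base)
P(M+6) = C(3,3) × 0.4781^0 × 0.5219^3 = 1 × 1.0000 × 0.14215492 = 0.142155
Relative intensity = 0.142155 / 0.390674 × 100 = 36.39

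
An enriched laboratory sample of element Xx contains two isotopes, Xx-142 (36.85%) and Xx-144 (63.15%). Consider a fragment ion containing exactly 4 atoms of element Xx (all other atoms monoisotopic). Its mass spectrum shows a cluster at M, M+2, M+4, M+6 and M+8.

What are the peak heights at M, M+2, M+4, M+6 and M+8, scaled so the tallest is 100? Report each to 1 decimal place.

Expanding (0.3685 + 0.6315)^4:
P(M) = 0.3685^4 = 0.018440
P(M+2) = 4 × 0.3685^3 × 0.6315^1 = 0.126400
P(M+4) = 6 × 0.3685^2 × 0.6315^2 = 0.324917
P(M+6) = 4 × 0.3685^1 × 0.6315^3 = 0.371208
P(M+8) = 0.6315^4 = 0.159035
The M+6 peak is largest (0.371208); scaling to 100 gives 5.0 : 34.1 : 87.5 : 100.0 : 42.8.

5.0 : 34.1 : 87.5 : 100.0 : 42.8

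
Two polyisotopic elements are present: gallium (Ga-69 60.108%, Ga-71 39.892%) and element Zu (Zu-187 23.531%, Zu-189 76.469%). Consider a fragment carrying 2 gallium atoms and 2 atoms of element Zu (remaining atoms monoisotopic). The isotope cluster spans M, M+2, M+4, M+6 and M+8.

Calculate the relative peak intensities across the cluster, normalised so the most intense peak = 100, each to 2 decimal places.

Gallium pattern (n=2): 0.36129717 : 0.47956567 : 0.15913717
Element Zu pattern (n=2): 0.0553708 : 0.35987841 : 0.5847508
Convolve the two distributions (both contribute in 2-u steps):
  M: 0.36129717×0.0553708 = 0.020005
  M+2: 0.36129717×0.35987841 + 0.47956567×0.0553708 = 0.156577
  M+4: 0.36129717×0.5847508 + 0.47956567×0.35987841 + 0.15913717×0.0553708 = 0.392666
  M+6: 0.47956567×0.5847508 + 0.15913717×0.35987841 = 0.337696
  M+8: 0.15913717×0.5847508 = 0.093056
Scale to base peak (0.392666) = 100: 5.09 : 39.88 : 100.00 : 86.00 : 23.70

5.09 : 39.88 : 100.00 : 86.00 : 23.70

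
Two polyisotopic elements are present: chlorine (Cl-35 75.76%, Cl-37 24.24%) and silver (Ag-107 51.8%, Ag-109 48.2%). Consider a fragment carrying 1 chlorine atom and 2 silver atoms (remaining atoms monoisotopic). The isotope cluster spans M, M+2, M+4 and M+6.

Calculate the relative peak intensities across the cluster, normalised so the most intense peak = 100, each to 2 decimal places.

45.85 : 100.00 : 67.00 : 12.70

Chlorine pattern (n=1): 0.7576 : 0.2424
Silver pattern (n=2): 0.268324 : 0.499352 : 0.232324
Convolve the two distributions (both contribute in 2-u steps):
  M: 0.7576×0.268324 = 0.203282
  M+2: 0.7576×0.499352 + 0.2424×0.268324 = 0.443351
  M+4: 0.7576×0.232324 + 0.2424×0.499352 = 0.297052
  M+6: 0.2424×0.232324 = 0.056315
Scale to base peak (0.443351) = 100: 45.85 : 100.00 : 67.00 : 12.70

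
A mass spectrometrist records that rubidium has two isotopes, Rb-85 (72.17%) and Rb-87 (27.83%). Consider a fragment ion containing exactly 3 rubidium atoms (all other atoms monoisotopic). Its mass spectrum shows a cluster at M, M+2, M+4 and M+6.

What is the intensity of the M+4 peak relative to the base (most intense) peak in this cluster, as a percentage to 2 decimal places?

38.56%

(0.7217 + 0.2783)^3 gives M 0.3759, M+2 0.4349, M+4 0.1677, M+6 0.0216; the largest is M+2.
P(M+2) = C(3,1) × 0.7217^2 × 0.2783^1 = 3 × 0.52085089 × 0.2783 = 0.434858 (base)
P(M+4) = C(3,2) × 0.7217^1 × 0.2783^2 = 3 × 0.7217 × 0.07745089 = 0.167689
Relative intensity = 0.167689 / 0.434858 × 100 = 38.56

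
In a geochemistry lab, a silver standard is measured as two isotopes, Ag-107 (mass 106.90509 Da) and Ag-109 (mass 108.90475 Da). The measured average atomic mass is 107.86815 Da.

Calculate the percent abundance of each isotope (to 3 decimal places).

Let x be the fractional abundance of Ag-107; then Ag-109 has abundance 1 − x.
106.90509·x + 108.90475·(1 − x) = 107.86815
(106.90509 − 108.90475)·x = 107.86815 − 108.90475
x = -1.03660 / -1.99966 = 0.51839 → 51.839% Ag-107, 48.161% Ag-109.

Ag-107: 51.839%, Ag-109: 48.161%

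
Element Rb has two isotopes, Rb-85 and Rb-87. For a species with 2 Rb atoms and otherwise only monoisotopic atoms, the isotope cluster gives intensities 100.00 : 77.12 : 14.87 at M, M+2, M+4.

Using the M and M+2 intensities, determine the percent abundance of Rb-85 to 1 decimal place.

72.2%

If p is the fraction of Rb that is Rb-85, then I(M+2)/I(M) = [C(2,1)·p^1·(1−p)] / p^2 = 2·(1−p)/p = 77.12/100.00 = 0.7712
(1−p)/p = 0.7712/2 = 0.3856  ⇒  p = 1/(1 + 0.3856) = 0.7217
Rb-85: 72.2%, Rb-87: 27.8%.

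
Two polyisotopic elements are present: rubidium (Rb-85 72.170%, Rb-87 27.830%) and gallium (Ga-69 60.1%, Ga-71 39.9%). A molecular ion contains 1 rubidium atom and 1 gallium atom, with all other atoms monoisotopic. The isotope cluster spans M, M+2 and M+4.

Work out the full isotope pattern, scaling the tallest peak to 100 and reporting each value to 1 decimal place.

Rubidium pattern (n=1): 0.7217 : 0.2783
Gallium pattern (n=1): 0.6010 : 0.3990
Convolve the two distributions (both contribute in 2-u steps):
  M: 0.7217×0.6010 = 0.433742
  M+2: 0.7217×0.3990 + 0.2783×0.6010 = 0.455217
  M+4: 0.2783×0.3990 = 0.111042
Scale to base peak (0.455217) = 100: 95.3 : 100.0 : 24.4

95.3 : 100.0 : 24.4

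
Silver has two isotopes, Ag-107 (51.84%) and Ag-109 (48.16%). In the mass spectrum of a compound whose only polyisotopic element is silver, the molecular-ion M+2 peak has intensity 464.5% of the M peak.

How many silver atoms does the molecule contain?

For n independent Ag atoms, I(M+2)/I(M) = n · (abundance Ag-109) / (abundance Ag-107) = n · 0.4816/0.5184.
n = 4.645 × 0.5184/0.4816 = 5.00 ≈ 5

5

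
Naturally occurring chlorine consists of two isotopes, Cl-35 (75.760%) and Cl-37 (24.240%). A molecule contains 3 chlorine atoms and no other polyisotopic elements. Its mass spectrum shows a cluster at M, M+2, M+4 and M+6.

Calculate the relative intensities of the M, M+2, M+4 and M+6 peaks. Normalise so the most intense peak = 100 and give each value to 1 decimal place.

Expanding (0.75760 + 0.24240)^3:
P(M) = 0.75760^3 = 0.434830
P(M+2) = 3 × 0.75760^2 × 0.24240^1 = 0.417382
P(M+4) = 3 × 0.75760^1 × 0.24240^2 = 0.133545
P(M+6) = 0.24240^3 = 0.014243
The M peak is largest (0.434830); scaling to 100 gives 100.0 : 96.0 : 30.7 : 3.3.

100.0 : 96.0 : 30.7 : 3.3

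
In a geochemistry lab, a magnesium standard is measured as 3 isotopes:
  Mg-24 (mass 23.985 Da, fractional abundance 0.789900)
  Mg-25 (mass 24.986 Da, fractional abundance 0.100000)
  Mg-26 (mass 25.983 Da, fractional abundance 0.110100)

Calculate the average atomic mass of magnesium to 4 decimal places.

24.3051 Da

Ar = Σ fᵢ·mᵢ = 0.789900 × 23.985 + 0.100000 × 24.986 + 0.110100 × 25.983
= 18.94575 + 2.49860 + 2.86073 = 24.30508 Da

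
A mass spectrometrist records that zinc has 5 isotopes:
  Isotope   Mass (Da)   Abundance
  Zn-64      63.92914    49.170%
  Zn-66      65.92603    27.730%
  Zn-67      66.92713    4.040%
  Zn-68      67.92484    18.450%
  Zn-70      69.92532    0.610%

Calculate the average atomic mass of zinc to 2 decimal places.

65.38 Da

Weight each isotope mass by its fractional abundance: 0.49170 × 63.92914 + 0.27730 × 65.92603 + 0.04040 × 66.92713 + 0.18450 × 67.92484 + 0.00610 × 69.92532
= 31.433958 + 18.281288 + 2.703856 + 12.532133 + 0.426544 = 65.377779 Da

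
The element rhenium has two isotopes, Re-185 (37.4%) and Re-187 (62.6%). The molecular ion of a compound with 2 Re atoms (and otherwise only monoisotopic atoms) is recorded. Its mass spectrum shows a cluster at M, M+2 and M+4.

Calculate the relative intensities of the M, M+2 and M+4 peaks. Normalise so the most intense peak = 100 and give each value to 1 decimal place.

29.9 : 100.0 : 83.7

The 2 Re atoms are independent, so intensities follow the terms of (0.374 + 0.626)^2.
P(M) = 0.374^2 = 0.139876
P(M+2) = 2 × 0.374^1 × 0.626^1 = 0.468248
P(M+4) = 0.626^2 = 0.391876
The M+2 peak is largest (0.468248); scaling to 100 gives 29.9 : 100.0 : 83.7.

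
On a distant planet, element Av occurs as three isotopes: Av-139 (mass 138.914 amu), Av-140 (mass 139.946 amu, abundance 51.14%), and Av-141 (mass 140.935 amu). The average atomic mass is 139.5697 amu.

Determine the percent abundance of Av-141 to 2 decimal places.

The remaining 48.86% is split between Av-139 (fraction x) and Av-141 (fraction 0.4886 − x).
Substituting: 138.914x + 140.935(0.4886 − x) = 68.0013156
(138.914 − 140.935)x = -0.8595254  ⇒  x = 0.42530, y = 0.06330
Av-139: 42.53%, Av-141: 6.33%.

6.33%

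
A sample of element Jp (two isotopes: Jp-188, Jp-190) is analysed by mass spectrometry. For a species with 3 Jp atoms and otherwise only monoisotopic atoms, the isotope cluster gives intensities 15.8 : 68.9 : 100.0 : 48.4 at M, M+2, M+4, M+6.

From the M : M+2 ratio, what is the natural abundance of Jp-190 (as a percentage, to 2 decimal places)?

Write p for the Jp-188 fraction. I(M+2)/I(M) = [C(3,1)·p^2·(1−p)] / p^3 = 3·(1−p)/p = 68.9/15.8 = 4.3608
(1−p)/p = 4.3608/3 = 1.4536  ⇒  p = 1/(1 + 1.4536) = 0.4076
Jp-188: 40.76%, Jp-190: 59.24%.

59.24%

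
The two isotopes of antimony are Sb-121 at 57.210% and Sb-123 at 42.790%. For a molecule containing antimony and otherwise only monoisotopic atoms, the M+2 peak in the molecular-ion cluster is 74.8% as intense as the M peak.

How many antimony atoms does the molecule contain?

The M+2/M ratio from n Sb atoms is n · q/p = n · 0.42790/0.57210.
n = 0.748 × 0.57210/0.42790 = 1.00 ≈ 1

1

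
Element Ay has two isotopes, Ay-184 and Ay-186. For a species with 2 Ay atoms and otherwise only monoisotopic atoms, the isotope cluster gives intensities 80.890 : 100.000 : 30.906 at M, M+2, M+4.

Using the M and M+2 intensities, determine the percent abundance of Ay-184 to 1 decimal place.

61.8%

Let p = fractional abundance of Ay-184. I(M+2)/I(M) = [C(2,1)·p^1·(1−p)] / p^2 = 2·(1−p)/p = 100.000/80.890 = 1.2362
(1−p)/p = 1.2362/2 = 0.6181  ⇒  p = 1/(1 + 0.6181) = 0.6180
Ay-184: 61.8%, Ay-186: 38.2%.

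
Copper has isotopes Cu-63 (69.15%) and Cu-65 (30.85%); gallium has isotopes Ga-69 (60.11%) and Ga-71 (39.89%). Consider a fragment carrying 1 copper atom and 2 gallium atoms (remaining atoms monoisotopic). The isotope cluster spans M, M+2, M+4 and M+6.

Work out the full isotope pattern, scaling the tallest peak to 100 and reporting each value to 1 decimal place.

Copper pattern (n=1): 0.6915 : 0.3085
Gallium pattern (n=2): 0.36132121 : 0.47955758 : 0.15912121
Convolve the two distributions (both contribute in 2-u steps):
  M: 0.6915×0.36132121 = 0.249854
  M+2: 0.6915×0.47955758 + 0.3085×0.36132121 = 0.443082
  M+4: 0.6915×0.15912121 + 0.3085×0.47955758 = 0.257976
  M+6: 0.3085×0.15912121 = 0.049089
Scale to base peak (0.443082) = 100: 56.4 : 100.0 : 58.2 : 11.1

56.4 : 100.0 : 58.2 : 11.1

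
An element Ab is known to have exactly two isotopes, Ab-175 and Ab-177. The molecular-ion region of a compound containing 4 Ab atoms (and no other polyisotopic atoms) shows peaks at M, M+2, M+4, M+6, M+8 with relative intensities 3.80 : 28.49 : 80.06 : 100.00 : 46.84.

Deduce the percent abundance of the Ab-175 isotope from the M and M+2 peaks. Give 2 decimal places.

If p is the fraction of Ab that is Ab-175, then I(M+2)/I(M) = [C(4,1)·p^3·(1−p)] / p^4 = 4·(1−p)/p = 28.49/3.80 = 7.4974
(1−p)/p = 7.4974/4 = 1.8743  ⇒  p = 1/(1 + 1.8743) = 0.3479
Ab-175: 34.79%, Ab-177: 65.21%.

34.79%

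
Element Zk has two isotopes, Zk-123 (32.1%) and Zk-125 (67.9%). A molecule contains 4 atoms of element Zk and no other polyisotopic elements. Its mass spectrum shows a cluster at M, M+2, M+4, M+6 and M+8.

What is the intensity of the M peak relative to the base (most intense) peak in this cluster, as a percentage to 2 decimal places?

2.64%

Term probabilities: M 0.0106, M+2 0.0898, M+4 0.2850, M+6 0.4020, M+8 0.2126. Base peak = M+6.
P(M+6) = C(4,3) × 0.321^1 × 0.679^3 = 4 × 0.3210 × 0.31304684 = 0.401952 (base)
P(M) = C(4,0) × 0.321^4 × 0.679^0 = 1 × 0.01061745 × 1.0000 = 0.010617
Relative intensity = 0.010617 / 0.401952 × 100 = 2.64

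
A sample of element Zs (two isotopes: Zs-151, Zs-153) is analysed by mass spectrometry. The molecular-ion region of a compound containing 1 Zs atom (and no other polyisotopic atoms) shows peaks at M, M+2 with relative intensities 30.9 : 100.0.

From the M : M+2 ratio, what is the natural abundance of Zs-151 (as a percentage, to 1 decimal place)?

23.6%

Let p = fractional abundance of Zs-151. I(M+2)/I(M) = [C(1,1)·p^0·(1−p)] / p^1 = 1·(1−p)/p = 100.0/30.9 = 3.2362
(1−p)/p = 3.2362/1 = 3.2362  ⇒  p = 1/(1 + 3.2362) = 0.2361
Zs-151: 23.6%, Zs-153: 76.4%.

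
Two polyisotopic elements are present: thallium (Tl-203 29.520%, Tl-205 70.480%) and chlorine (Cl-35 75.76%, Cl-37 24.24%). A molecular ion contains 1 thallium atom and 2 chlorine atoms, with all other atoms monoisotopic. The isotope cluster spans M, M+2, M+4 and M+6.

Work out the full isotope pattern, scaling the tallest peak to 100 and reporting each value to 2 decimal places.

Thallium pattern (n=1): 0.2952 : 0.7048
Chlorine pattern (n=2): 0.57395776 : 0.36728448 : 0.05875776
Convolve the two distributions (both contribute in 2-u steps):
  M: 0.2952×0.57395776 = 0.169432
  M+2: 0.2952×0.36728448 + 0.7048×0.57395776 = 0.512948
  M+4: 0.2952×0.05875776 + 0.7048×0.36728448 = 0.276207
  M+6: 0.7048×0.05875776 = 0.041412
Scale to base peak (0.512948) = 100: 33.03 : 100.00 : 53.85 : 8.07

33.03 : 100.00 : 53.85 : 8.07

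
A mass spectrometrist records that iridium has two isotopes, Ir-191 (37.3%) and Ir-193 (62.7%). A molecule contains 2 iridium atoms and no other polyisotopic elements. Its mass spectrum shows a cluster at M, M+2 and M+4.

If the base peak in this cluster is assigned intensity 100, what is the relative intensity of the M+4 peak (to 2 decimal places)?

Term probabilities: M 0.1391, M+2 0.4677, M+4 0.3931. Base peak = M+2.
P(M+2) = C(2,1) × 0.373^1 × 0.627^1 = 2 × 0.3730 × 0.6270 = 0.467742 (base)
P(M+4) = C(2,2) × 0.373^0 × 0.627^2 = 1 × 1.0000 × 0.393129 = 0.393129
Relative intensity = 0.393129 / 0.467742 × 100 = 84.05

84.05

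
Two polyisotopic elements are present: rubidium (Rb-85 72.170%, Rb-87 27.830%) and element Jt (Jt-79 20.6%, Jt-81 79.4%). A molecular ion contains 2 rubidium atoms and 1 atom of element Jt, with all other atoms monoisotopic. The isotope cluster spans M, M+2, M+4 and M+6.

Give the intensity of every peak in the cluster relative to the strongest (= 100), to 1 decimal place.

21.6 : 100.0 : 67.5 : 12.4

Rubidium pattern (n=2): 0.52085089 : 0.40169822 : 0.07745089
Element Jt pattern (n=1): 0.2060 : 0.7940
Convolve the two distributions (both contribute in 2-u steps):
  M: 0.52085089×0.2060 = 0.107295
  M+2: 0.52085089×0.7940 + 0.40169822×0.2060 = 0.496305
  M+4: 0.40169822×0.7940 + 0.07745089×0.2060 = 0.334903
  M+6: 0.07745089×0.7940 = 0.061496
Scale to base peak (0.496305) = 100: 21.6 : 100.0 : 67.5 : 12.4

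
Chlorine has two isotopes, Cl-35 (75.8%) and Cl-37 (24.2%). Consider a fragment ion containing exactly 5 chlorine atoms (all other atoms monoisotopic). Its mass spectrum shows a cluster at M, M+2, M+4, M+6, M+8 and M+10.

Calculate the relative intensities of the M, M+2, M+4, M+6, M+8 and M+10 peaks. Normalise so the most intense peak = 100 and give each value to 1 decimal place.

Each Cl atom is independently Cl-35 (p = 0.758) or Cl-37 (q = 0.242); the cluster is the binomial expansion (p + q)^5.
P(M) = 0.758^5 = 0.250234
P(M+2) = 5 × 0.758^4 × 0.242^1 = 0.399450
P(M+4) = 10 × 0.758^3 × 0.242^2 = 0.255058
P(M+6) = 10 × 0.758^2 × 0.242^3 = 0.081430
P(M+8) = 5 × 0.758^1 × 0.242^4 = 0.012999
P(M+10) = 0.242^5 = 0.000830
The M+2 peak is largest (0.399450); scaling to 100 gives 62.6 : 100.0 : 63.9 : 20.4 : 3.3 : 0.2.

62.6 : 100.0 : 63.9 : 20.4 : 3.3 : 0.2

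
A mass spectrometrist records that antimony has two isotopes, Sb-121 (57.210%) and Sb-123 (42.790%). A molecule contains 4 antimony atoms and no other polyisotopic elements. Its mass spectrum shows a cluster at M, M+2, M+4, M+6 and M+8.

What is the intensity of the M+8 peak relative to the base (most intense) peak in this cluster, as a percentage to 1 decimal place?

(0.57210 + 0.42790)^4 gives M 0.1071, M+2 0.3205, M+4 0.3596, M+6 0.1793, M+8 0.0335; the largest is M+4.
P(M+4) = C(4,2) × 0.57210^2 × 0.42790^2 = 6 × 0.32729841 × 0.18309841 = 0.359567 (base)
P(M+8) = C(4,4) × 0.57210^0 × 0.42790^4 = 1 × 1.0000 × 0.03352503 = 0.033525
Relative intensity = 0.033525 / 0.359567 × 100 = 9.3

9.3%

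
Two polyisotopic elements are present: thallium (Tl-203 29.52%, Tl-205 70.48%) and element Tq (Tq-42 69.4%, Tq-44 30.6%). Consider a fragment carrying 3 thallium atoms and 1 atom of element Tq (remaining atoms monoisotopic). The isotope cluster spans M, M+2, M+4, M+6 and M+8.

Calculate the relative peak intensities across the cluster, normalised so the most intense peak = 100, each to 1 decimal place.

4.7 : 36.0 : 95.8 : 100.0 : 28.4

Thallium pattern (n=3): 0.02572463 : 0.18425524 : 0.43991564 : 0.35010449
Element Tq pattern (n=1): 0.6940 : 0.3060
Convolve the two distributions (both contribute in 2-u steps):
  M: 0.02572463×0.6940 = 0.017853
  M+2: 0.02572463×0.3060 + 0.18425524×0.6940 = 0.135745
  M+4: 0.18425524×0.3060 + 0.43991564×0.6940 = 0.361684
  M+6: 0.43991564×0.3060 + 0.35010449×0.6940 = 0.377587
  M+8: 0.35010449×0.3060 = 0.107132
Scale to base peak (0.377587) = 100: 4.7 : 36.0 : 95.8 : 100.0 : 28.4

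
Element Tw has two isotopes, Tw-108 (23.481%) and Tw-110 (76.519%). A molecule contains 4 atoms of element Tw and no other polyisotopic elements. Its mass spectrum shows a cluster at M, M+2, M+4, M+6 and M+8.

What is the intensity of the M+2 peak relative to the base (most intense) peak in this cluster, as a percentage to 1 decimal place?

(0.23481 + 0.76519)^4 gives M 0.0030, M+2 0.0396, M+4 0.1937, M+6 0.4208, M+8 0.3428; the largest is M+6.
P(M+6) = C(4,3) × 0.23481^1 × 0.76519^3 = 4 × 0.23481 × 0.44803079 = 0.420808 (base)
P(M+2) = C(4,1) × 0.23481^3 × 0.76519^1 = 4 × 0.01294642 × 0.76519 = 0.039626
Relative intensity = 0.039626 / 0.420808 × 100 = 9.4

9.4%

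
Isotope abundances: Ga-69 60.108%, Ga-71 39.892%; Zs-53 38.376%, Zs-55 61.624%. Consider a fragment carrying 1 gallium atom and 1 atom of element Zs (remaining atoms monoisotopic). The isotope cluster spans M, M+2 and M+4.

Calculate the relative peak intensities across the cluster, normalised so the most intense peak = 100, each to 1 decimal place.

44.1 : 100.0 : 47.0

Gallium pattern (n=1): 0.60108 : 0.39892
Element Zs pattern (n=1): 0.38376 : 0.61624
Convolve the two distributions (both contribute in 2-u steps):
  M: 0.60108×0.38376 = 0.230670
  M+2: 0.60108×0.61624 + 0.39892×0.38376 = 0.523499
  M+4: 0.39892×0.61624 = 0.245830
Scale to base peak (0.523499) = 100: 44.1 : 100.0 : 47.0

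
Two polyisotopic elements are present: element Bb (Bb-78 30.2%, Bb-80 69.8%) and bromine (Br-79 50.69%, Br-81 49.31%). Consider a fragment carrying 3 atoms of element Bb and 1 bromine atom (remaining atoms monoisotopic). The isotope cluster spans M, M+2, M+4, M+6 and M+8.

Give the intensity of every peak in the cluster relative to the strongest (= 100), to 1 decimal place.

Element Bb pattern (n=3): 0.02754361 : 0.19098118 : 0.44140682 : 0.34006839
Bromine pattern (n=1): 0.5069 : 0.4931
Convolve the two distributions (both contribute in 2-u steps):
  M: 0.02754361×0.5069 = 0.013962
  M+2: 0.02754361×0.4931 + 0.19098118×0.5069 = 0.110390
  M+4: 0.19098118×0.4931 + 0.44140682×0.5069 = 0.317922
  M+6: 0.44140682×0.4931 + 0.34006839×0.5069 = 0.390038
  M+8: 0.34006839×0.4931 = 0.167688
Scale to base peak (0.390038) = 100: 3.6 : 28.3 : 81.5 : 100.0 : 43.0

3.6 : 28.3 : 81.5 : 100.0 : 43.0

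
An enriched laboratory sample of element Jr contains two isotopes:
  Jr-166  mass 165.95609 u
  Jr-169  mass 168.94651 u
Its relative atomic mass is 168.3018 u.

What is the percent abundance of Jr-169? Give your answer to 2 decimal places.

78.44%

Let x be the fractional abundance of Jr-166; then Jr-169 has abundance 1 − x.
165.95609·x + 168.94651·(1 − x) = 168.3018
(165.95609 − 168.94651)·x = 168.3018 − 168.94651
x = -0.64471 / -2.99042 = 0.21559 → 21.56% Jr-166, 78.44% Jr-169.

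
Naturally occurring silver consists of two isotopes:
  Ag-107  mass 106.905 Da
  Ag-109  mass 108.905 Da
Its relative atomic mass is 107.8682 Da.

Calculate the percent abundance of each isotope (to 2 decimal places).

With x = fraction of Ag-107 (so Ag-109 is 1 − x):
106.905·x + 108.905·(1 − x) = 107.8682
(106.905 − 108.905)·x = 107.8682 − 108.905
x = -1.0368 / -2.000 = 0.51840 → 51.84% Ag-107, 48.16% Ag-109.

Ag-107: 51.84%, Ag-109: 48.16%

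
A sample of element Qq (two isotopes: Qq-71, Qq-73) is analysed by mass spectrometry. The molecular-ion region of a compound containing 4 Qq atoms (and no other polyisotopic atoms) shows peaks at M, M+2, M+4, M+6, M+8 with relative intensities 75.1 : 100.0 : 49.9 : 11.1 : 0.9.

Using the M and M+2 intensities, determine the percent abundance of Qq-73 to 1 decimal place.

25.0%

If p is the fraction of Qq that is Qq-71, then I(M+2)/I(M) = [C(4,1)·p^3·(1−p)] / p^4 = 4·(1−p)/p = 100.0/75.1 = 1.3316
(1−p)/p = 1.3316/4 = 0.3329  ⇒  p = 1/(1 + 0.3329) = 0.7502
Qq-71: 75.0%, Qq-73: 25.0%.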